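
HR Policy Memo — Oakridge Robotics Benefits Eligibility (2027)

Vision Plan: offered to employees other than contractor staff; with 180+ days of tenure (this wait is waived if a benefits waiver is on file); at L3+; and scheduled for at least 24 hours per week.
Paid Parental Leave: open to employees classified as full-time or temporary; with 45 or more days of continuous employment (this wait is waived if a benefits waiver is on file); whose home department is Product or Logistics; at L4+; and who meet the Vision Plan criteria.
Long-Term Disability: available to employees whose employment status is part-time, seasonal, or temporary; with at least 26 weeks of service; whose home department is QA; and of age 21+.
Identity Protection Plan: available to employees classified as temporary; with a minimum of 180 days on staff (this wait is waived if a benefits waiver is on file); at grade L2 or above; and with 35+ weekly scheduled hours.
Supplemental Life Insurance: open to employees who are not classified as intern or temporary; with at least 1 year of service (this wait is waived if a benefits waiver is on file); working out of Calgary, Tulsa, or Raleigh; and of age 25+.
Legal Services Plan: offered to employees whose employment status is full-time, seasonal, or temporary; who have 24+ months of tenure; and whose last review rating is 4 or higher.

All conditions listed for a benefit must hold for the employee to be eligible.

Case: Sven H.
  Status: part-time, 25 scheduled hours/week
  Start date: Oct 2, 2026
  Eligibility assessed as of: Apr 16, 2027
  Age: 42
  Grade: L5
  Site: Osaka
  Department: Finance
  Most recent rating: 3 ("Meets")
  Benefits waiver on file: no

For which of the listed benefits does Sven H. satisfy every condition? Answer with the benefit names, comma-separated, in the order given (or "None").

Vision Plan

Service from Oct 2, 2026 to Apr 16, 2027: 196 days.
Vision Plan — status part-time ✓ (not excluded); no waiver, service 196 days ≥ 180 days ✓; grade L5 ≥ L3 ✓; 25 hrs/wk ≥ 24 ✓ → eligible.
Paid Parental Leave — status part-time ✗ (requires full-time or temporary) → not eligible.
Long-Term Disability — status part-time ✓; service 196 days ≥ 26 weeks (≈182 days) ✓; dept Finance ✗ → not eligible.
Identity Protection Plan — status part-time ✗ (requires temporary) → not eligible.
Supplemental Life Insurance — status part-time ✓ (not excluded); no waiver, service 196 days < 1 year (≈365 days) ✗ → not eligible.
Legal Services Plan — status part-time ✗ (requires full-time, seasonal, or temporary) → not eligible.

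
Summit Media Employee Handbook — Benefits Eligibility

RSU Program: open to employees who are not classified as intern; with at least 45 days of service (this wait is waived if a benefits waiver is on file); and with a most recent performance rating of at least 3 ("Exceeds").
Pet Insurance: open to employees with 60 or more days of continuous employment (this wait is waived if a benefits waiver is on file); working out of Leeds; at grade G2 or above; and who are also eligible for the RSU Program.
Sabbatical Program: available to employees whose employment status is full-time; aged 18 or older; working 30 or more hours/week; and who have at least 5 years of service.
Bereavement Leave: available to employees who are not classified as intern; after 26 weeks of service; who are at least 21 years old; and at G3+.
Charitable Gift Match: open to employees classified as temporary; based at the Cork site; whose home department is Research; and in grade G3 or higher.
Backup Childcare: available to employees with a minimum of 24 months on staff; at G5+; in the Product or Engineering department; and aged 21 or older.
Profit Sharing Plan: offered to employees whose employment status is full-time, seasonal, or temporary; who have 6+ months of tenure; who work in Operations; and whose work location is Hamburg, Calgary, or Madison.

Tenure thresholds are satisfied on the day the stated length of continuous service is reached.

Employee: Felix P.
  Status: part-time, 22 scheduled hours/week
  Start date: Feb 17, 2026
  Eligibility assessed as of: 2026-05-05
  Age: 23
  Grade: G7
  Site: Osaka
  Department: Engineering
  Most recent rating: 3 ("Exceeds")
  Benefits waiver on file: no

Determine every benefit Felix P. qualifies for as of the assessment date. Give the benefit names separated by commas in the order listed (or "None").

RSU Program

Service from Feb 17, 2026 to 2026-05-05: 77 days.
RSU Program — status part-time ✓ (not excluded); no waiver, service 77 days ≥ 45 days ✓; rating 3 ≥ 3 ✓ → eligible.
Pet Insurance — no waiver, service 77 days ≥ 60 days ✓; site Osaka ✗ (not Leeds) → not eligible.
Sabbatical Program — status part-time ✗ (requires full-time) → not eligible.
Bereavement Leave — status part-time ✓ (not excluded); service 77 days < 26 weeks (≈182 days) ✗ → not eligible.
Charitable Gift Match — status part-time ✗ (requires temporary) → not eligible.
Backup Childcare — service 77 days < 24 months (≈720 days) ✗ → not eligible.
Profit Sharing Plan — status part-time ✗ (requires full-time, seasonal, or temporary) → not eligible.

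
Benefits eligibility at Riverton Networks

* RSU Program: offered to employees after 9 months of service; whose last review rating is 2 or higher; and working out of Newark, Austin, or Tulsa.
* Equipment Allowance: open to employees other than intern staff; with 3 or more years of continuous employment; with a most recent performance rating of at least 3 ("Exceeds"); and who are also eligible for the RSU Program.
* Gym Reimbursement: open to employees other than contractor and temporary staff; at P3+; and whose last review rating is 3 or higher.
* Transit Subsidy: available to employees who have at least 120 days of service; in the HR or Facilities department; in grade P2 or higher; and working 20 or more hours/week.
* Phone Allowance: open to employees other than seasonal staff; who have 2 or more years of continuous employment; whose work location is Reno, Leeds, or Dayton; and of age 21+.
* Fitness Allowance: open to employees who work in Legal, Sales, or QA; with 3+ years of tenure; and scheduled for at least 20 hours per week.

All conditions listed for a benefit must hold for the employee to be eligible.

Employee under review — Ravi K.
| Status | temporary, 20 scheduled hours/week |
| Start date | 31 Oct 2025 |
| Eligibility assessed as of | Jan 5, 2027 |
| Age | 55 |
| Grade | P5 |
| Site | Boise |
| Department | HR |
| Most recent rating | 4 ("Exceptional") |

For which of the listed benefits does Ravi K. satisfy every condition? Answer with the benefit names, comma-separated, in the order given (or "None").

Transit Subsidy

Service from 31 Oct 2025 to Jan 5, 2027: 431 days.
RSU Program — service 431 days ≥ 9 months (≈270 days) ✓; rating 4 ≥ 2 ✓; site Boise ✗ (not Newark, Austin, or Tulsa) → not eligible.
Equipment Allowance — status temporary ✓ (not excluded); service 431 days < 3 years (≈1095 days) ✗ → not eligible.
Gym Reimbursement — status temporary ✗ (excluded) → not eligible.
Transit Subsidy — service 431 days ≥ 120 days ✓; dept HR ✓; grade P5 ≥ P2 ✓; 20 hrs/wk ≥ 20 ✓ → eligible.
Phone Allowance — status temporary ✓ (not excluded); service 431 days < 2 years (≈730 days) ✗ → not eligible.
Fitness Allowance — dept HR ✗ → not eligible.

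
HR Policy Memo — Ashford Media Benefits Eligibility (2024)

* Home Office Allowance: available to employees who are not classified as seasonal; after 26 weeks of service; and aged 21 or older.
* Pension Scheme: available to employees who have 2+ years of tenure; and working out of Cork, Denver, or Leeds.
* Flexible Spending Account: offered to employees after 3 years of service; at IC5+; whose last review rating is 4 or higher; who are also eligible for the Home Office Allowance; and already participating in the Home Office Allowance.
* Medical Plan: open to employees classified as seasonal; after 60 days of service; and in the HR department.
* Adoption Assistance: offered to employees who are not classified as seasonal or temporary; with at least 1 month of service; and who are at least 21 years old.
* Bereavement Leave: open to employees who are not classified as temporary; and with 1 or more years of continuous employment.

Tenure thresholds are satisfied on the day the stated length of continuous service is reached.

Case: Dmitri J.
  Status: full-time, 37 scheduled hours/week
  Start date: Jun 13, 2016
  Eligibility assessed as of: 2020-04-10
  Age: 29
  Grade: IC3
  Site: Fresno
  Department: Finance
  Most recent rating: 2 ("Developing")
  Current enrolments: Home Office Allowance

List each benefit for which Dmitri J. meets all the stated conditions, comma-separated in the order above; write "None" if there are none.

Service from Jun 13, 2016 to 2020-04-10: 1397 days.
Home Office Allowance — status full-time ✓ (not excluded); service 1397 days ≥ 26 weeks (≈182 days) ✓; age 29 ≥ 21 ✓ → eligible.
Pension Scheme — service 1397 days ≥ 2 years (≈730 days) ✓; site Fresno ✗ (not Cork, Denver, or Leeds) → not eligible.
Flexible Spending Account — service 1397 days ≥ 3 years (≈1095 days) ✓; grade IC3 < IC5 ✗ → not eligible.
Medical Plan — status full-time ✗ (requires seasonal) → not eligible.
Adoption Assistance — status full-time ✓ (not excluded); service 1397 days ≥ 1 month (≈30 days) ✓; age 29 ≥ 21 ✓ → eligible.
Bereavement Leave — status full-time ✓ (not excluded); service 1397 days ≥ 1 year (≈365 days) ✓ → eligible.

Home Office Allowance, Adoption Assistance, Bereavement Leave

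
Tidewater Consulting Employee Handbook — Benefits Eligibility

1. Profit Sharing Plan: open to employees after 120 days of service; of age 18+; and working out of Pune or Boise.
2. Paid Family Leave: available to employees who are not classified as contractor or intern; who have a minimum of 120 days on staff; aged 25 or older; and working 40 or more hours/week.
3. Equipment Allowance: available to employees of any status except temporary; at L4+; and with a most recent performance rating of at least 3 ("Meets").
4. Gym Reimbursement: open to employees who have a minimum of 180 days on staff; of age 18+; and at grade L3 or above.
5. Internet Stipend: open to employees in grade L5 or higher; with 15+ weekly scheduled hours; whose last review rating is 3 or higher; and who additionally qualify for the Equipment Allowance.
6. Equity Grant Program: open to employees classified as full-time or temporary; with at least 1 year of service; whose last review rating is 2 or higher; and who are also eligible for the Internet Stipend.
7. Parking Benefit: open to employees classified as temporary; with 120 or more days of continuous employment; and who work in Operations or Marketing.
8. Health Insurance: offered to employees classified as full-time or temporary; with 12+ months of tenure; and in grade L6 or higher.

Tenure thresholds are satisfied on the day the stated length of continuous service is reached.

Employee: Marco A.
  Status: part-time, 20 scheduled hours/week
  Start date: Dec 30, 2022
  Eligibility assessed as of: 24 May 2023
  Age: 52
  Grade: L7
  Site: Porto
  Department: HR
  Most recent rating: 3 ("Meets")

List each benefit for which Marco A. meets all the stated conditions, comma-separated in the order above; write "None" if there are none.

Equipment Allowance, Internet Stipend

Service from Dec 30, 2022 to 24 May 2023: 145 days.
Profit Sharing Plan — service 145 days ≥ 120 days ✓; age 52 ≥ 18 ✓; site Porto ✗ (not Pune or Boise) → not eligible.
Paid Family Leave — status part-time ✓ (not excluded); service 145 days ≥ 120 days ✓; age 52 ≥ 25 ✓; 20 hrs/wk < 40 ✗ → not eligible.
Equipment Allowance — status part-time ✓ (not excluded); grade L7 ≥ L4 ✓; rating 3 ≥ 3 ✓ → eligible.
Gym Reimbursement — service 145 days < 180 days ✗ → not eligible.
Internet Stipend — grade L7 ≥ L5 ✓; 20 hrs/wk ≥ 15 ✓; rating 3 ≥ 3 ✓; eligible for Equipment Allowance ✓ → eligible.
Equity Grant Program — status part-time ✗ (requires full-time or temporary) → not eligible.
Parking Benefit — status part-time ✗ (requires temporary) → not eligible.
Health Insurance — status part-time ✗ (requires full-time or temporary) → not eligible.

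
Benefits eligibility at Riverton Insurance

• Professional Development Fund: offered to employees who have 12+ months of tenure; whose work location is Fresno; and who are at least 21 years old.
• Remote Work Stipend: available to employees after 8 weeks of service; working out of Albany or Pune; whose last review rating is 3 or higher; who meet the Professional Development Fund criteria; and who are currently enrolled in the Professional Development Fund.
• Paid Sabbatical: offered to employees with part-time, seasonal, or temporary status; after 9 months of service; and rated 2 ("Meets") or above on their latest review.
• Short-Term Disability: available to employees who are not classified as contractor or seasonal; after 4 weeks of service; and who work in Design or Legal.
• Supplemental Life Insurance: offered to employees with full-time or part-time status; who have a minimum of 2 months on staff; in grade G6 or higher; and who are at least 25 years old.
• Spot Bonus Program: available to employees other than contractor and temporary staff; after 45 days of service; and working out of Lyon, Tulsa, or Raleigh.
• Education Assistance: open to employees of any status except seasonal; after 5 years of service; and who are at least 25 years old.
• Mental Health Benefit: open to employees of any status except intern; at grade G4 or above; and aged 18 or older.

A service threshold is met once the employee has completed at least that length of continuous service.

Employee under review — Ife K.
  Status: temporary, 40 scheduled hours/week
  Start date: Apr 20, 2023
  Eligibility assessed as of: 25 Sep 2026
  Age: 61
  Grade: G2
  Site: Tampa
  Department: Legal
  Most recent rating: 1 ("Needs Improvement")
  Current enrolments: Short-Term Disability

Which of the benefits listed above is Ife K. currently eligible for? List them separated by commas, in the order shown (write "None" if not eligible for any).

Short-Term Disability

Service from Apr 20, 2023 to 25 Sep 2026: 1254 days.
Professional Development Fund — service 1254 days ≥ 12 months (≈360 days) ✓; site Tampa ✗ (not Fresno) → not eligible.
Remote Work Stipend — service 1254 days ≥ 8 weeks (≈56 days) ✓; site Tampa ✗ (not Albany or Pune) → not eligible.
Paid Sabbatical — status temporary ✓; service 1254 days ≥ 9 months (≈270 days) ✓; rating 1 < 2 ✗ → not eligible.
Short-Term Disability — status temporary ✓ (not excluded); service 1254 days ≥ 4 weeks (≈28 days) ✓; dept Legal ✓ → eligible.
Supplemental Life Insurance — status temporary ✗ (requires full-time or part-time) → not eligible.
Spot Bonus Program — status temporary ✗ (excluded) → not eligible.
Education Assistance — status temporary ✓ (not excluded); service 1254 days < 5 years (≈1825 days) ✗ → not eligible.
Mental Health Benefit — status temporary ✓ (not excluded); grade G2 < G4 ✗ → not eligible.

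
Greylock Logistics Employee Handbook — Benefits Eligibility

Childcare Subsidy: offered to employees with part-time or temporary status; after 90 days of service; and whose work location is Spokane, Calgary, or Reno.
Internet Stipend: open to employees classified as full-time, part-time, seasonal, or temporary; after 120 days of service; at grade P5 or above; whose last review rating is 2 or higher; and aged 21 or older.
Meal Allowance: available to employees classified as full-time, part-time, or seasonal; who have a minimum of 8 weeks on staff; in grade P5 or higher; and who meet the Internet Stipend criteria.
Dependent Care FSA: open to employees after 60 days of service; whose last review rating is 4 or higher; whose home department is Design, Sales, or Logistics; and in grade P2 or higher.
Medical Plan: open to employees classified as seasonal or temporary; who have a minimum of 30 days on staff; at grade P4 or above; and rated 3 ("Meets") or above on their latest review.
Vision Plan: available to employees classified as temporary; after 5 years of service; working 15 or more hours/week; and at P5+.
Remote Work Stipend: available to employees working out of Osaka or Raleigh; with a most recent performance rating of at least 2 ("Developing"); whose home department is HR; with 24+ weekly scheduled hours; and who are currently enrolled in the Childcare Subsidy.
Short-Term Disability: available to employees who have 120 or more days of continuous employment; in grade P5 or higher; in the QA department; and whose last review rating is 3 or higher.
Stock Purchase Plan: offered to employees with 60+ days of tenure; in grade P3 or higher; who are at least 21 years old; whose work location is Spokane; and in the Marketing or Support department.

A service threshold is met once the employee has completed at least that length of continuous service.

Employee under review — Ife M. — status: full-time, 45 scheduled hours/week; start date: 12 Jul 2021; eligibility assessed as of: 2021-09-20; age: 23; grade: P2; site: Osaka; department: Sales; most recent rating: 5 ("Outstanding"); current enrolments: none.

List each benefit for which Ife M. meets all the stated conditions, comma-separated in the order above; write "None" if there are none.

Service from 12 Jul 2021 to 2021-09-20: 70 days.
Childcare Subsidy — status full-time ✗ (requires part-time or temporary) → not eligible.
Internet Stipend — status full-time ✓; service 70 days < 120 days ✗ → not eligible.
Meal Allowance — status full-time ✓; service 70 days ≥ 8 weeks (≈56 days) ✓; grade P2 < P5 ✗ → not eligible.
Dependent Care FSA — service 70 days ≥ 60 days ✓; rating 5 ≥ 4 ✓; dept Sales ✓; grade P2 ≥ P2 ✓ → eligible.
Medical Plan — status full-time ✗ (requires seasonal or temporary) → not eligible.
Vision Plan — status full-time ✗ (requires temporary) → not eligible.
Remote Work Stipend — site Osaka ✓; rating 5 ≥ 2 ✓; dept Sales ✗ → not eligible.
Short-Term Disability — service 70 days < 120 days ✗ → not eligible.
Stock Purchase Plan — service 70 days ≥ 60 days ✓; grade P2 < P3 ✗ → not eligible.

Dependent Care FSA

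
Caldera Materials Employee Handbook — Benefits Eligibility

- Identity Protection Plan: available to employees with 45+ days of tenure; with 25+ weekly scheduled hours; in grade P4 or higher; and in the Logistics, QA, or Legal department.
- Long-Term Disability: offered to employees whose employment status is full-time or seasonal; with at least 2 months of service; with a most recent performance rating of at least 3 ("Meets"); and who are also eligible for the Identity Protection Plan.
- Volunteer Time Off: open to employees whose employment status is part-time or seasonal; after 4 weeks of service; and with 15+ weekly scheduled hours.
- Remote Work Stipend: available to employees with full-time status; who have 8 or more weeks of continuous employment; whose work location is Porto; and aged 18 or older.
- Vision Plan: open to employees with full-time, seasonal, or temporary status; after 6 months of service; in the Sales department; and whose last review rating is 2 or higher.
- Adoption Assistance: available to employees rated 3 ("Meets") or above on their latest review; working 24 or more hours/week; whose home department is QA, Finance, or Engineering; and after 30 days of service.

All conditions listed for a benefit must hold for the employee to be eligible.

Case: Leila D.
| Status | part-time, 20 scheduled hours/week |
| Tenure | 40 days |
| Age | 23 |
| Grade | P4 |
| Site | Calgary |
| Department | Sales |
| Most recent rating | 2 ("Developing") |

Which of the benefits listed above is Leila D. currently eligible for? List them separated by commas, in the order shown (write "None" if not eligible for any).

Volunteer Time Off

Identity Protection Plan — service 40 days < 45 days ✗ → not eligible.
Long-Term Disability — status part-time ✗ (requires full-time or seasonal) → not eligible.
Volunteer Time Off — status part-time ✓; service 40 days ≥ 4 weeks (≈28 days) ✓; 20 hrs/wk ≥ 15 ✓ → eligible.
Remote Work Stipend — status part-time ✗ (requires full-time) → not eligible.
Vision Plan — status part-time ✗ (requires full-time, seasonal, or temporary) → not eligible.
Adoption Assistance — rating 2 < 3 ✗ → not eligible.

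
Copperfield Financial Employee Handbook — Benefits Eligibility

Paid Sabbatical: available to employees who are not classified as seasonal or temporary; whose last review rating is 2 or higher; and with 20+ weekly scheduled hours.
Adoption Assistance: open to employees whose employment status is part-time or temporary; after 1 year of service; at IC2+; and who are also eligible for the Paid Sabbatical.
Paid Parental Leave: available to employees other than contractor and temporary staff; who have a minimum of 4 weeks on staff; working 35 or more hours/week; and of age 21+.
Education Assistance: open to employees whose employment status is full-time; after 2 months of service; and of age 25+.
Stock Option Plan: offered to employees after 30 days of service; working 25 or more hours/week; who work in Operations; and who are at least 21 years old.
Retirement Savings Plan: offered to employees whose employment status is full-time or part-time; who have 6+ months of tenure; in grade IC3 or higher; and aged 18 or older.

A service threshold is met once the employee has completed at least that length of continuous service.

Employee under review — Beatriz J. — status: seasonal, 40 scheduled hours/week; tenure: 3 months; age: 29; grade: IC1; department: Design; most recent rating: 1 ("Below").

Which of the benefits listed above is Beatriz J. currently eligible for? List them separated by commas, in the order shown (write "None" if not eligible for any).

Paid Parental Leave

Paid Sabbatical — status seasonal ✗ (excluded) → not eligible.
Adoption Assistance — status seasonal ✗ (requires part-time or temporary) → not eligible.
Paid Parental Leave — status seasonal ✓ (not excluded); service 3 months ≥ 4 weeks (≈28 days) ✓; 40 hrs/wk ≥ 35 ✓; age 29 ≥ 21 ✓ → eligible.
Education Assistance — status seasonal ✗ (requires full-time) → not eligible.
Stock Option Plan — service 3 months ≥ 30 days ✓; 40 hrs/wk ≥ 25 ✓; dept Design ✗ → not eligible.
Retirement Savings Plan — status seasonal ✗ (requires full-time or part-time) → not eligible.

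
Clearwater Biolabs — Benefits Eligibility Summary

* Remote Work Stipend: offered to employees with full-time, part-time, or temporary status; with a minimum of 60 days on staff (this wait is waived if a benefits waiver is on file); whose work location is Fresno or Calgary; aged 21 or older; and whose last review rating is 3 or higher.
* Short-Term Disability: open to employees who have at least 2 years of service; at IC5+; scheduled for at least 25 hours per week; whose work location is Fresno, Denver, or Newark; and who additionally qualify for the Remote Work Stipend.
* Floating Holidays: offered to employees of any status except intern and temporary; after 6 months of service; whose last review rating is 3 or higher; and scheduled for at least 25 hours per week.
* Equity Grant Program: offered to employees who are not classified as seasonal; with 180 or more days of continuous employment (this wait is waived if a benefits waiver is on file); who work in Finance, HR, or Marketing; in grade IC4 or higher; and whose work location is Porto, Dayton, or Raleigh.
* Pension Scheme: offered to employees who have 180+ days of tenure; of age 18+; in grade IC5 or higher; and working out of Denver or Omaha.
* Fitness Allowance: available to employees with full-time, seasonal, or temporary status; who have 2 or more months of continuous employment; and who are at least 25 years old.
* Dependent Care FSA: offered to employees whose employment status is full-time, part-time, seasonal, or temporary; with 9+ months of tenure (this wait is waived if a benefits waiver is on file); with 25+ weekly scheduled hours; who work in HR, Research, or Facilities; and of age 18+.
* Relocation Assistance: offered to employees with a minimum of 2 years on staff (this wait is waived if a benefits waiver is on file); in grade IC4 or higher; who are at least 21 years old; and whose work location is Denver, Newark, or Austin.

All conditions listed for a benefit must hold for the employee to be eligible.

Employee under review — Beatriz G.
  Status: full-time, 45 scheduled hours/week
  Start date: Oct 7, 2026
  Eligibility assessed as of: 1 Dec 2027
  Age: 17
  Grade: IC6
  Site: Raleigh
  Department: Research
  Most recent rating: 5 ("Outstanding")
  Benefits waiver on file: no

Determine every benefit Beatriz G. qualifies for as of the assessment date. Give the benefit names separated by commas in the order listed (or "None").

Service from Oct 7, 2026 to 1 Dec 2027: 420 days.
Remote Work Stipend — status full-time ✓; no waiver, service 420 days ≥ 60 days ✓; site Raleigh ✗ (not Fresno or Calgary) → not eligible.
Short-Term Disability — service 420 days < 2 years (≈730 days) ✗ → not eligible.
Floating Holidays — status full-time ✓ (not excluded); service 420 days ≥ 6 months (≈180 days) ✓; rating 5 ≥ 3 ✓; 45 hrs/wk ≥ 25 ✓ → eligible.
Equity Grant Program — status full-time ✓ (not excluded); no waiver, service 420 days ≥ 180 days ✓; dept Research ✗ → not eligible.
Pension Scheme — service 420 days ≥ 180 days ✓; age 17 < 18 ✗ → not eligible.
Fitness Allowance — status full-time ✓; service 420 days ≥ 2 months (≈60 days) ✓; age 17 < 25 ✗ → not eligible.
Dependent Care FSA — status full-time ✓; no waiver, service 420 days ≥ 9 months (≈270 days) ✓; 45 hrs/wk ≥ 25 ✓; dept Research ✓; age 17 < 18 ✗ → not eligible.
Relocation Assistance — no waiver, service 420 days < 2 years (≈730 days) ✗ → not eligible.

Floating Holidays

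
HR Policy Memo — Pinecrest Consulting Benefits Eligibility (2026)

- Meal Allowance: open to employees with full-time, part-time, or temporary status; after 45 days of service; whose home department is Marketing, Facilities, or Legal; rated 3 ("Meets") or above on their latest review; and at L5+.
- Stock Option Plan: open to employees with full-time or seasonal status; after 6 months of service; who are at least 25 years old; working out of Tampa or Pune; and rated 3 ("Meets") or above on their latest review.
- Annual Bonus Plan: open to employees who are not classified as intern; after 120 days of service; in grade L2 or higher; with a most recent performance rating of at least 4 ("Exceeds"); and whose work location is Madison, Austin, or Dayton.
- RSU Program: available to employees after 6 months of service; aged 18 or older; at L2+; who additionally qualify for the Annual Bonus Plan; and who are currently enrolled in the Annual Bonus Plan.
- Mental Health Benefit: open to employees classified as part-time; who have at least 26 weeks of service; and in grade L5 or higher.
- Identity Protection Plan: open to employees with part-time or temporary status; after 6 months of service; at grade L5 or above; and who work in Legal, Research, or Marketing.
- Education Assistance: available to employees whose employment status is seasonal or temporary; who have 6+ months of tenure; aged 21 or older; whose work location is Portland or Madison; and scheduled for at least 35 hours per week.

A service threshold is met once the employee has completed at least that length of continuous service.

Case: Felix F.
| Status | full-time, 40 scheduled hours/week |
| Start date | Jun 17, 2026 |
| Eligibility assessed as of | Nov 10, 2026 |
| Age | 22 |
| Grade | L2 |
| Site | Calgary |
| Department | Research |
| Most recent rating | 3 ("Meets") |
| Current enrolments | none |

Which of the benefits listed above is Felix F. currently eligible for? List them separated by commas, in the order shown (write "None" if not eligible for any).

Service from Jun 17, 2026 to Nov 10, 2026: 146 days.
Meal Allowance — status full-time ✓; service 146 days ≥ 45 days ✓; dept Research ✗ → not eligible.
Stock Option Plan — status full-time ✓; service 146 days < 6 months (≈180 days) ✗ → not eligible.
Annual Bonus Plan — status full-time ✓ (not excluded); service 146 days ≥ 120 days ✓; grade L2 ≥ L2 ✓; rating 3 < 4 ✗ → not eligible.
RSU Program — service 146 days < 6 months (≈180 days) ✗ → not eligible.
Mental Health Benefit — status full-time ✗ (requires part-time) → not eligible.
Identity Protection Plan — status full-time ✗ (requires part-time or temporary) → not eligible.
Education Assistance — status full-time ✗ (requires seasonal or temporary) → not eligible.

None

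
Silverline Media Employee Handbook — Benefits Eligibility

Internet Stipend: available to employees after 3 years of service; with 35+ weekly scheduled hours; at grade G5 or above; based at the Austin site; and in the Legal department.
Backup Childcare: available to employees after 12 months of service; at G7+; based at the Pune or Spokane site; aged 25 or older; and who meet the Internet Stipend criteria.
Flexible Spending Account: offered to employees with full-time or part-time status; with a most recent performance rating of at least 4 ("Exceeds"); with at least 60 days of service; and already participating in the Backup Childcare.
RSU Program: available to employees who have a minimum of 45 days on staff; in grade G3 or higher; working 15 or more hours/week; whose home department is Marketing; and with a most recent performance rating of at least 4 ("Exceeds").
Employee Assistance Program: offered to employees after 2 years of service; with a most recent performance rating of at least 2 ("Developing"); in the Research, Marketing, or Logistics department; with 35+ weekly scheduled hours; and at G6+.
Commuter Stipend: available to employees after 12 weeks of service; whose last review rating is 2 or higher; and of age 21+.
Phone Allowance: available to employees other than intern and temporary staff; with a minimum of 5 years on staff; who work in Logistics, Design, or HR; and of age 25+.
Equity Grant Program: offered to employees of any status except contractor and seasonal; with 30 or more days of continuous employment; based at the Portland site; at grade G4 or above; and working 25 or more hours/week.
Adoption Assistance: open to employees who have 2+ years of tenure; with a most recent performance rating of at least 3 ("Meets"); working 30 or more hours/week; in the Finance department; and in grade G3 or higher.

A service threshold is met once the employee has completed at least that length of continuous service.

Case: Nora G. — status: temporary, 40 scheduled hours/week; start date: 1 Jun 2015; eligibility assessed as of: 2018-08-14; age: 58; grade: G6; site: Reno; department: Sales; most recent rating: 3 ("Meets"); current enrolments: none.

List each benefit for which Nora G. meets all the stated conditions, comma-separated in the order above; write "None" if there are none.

Commuter Stipend

Service from 1 Jun 2015 to 2018-08-14: 1170 days.
Internet Stipend — service 1170 days ≥ 3 years (≈1095 days) ✓; 40 hrs/wk ≥ 35 ✓; grade G6 ≥ G5 ✓; site Reno ✗ (not Austin) → not eligible.
Backup Childcare — service 1170 days ≥ 12 months (≈360 days) ✓; grade G6 < G7 ✗ → not eligible.
Flexible Spending Account — status temporary ✗ (requires full-time or part-time) → not eligible.
RSU Program — service 1170 days ≥ 45 days ✓; grade G6 ≥ G3 ✓; 40 hrs/wk ≥ 15 ✓; dept Sales ✗ → not eligible.
Employee Assistance Program — service 1170 days ≥ 2 years (≈730 days) ✓; rating 3 ≥ 2 ✓; dept Sales ✗ → not eligible.
Commuter Stipend — service 1170 days ≥ 12 weeks (≈84 days) ✓; rating 3 ≥ 2 ✓; age 58 ≥ 21 ✓ → eligible.
Phone Allowance — status temporary ✗ (excluded) → not eligible.
Equity Grant Program — status temporary ✓ (not excluded); service 1170 days ≥ 30 days ✓; site Reno ✗ (not Portland) → not eligible.
Adoption Assistance — service 1170 days ≥ 2 years (≈730 days) ✓; rating 3 ≥ 3 ✓; 40 hrs/wk ≥ 30 ✓; dept Sales ✗ → not eligible.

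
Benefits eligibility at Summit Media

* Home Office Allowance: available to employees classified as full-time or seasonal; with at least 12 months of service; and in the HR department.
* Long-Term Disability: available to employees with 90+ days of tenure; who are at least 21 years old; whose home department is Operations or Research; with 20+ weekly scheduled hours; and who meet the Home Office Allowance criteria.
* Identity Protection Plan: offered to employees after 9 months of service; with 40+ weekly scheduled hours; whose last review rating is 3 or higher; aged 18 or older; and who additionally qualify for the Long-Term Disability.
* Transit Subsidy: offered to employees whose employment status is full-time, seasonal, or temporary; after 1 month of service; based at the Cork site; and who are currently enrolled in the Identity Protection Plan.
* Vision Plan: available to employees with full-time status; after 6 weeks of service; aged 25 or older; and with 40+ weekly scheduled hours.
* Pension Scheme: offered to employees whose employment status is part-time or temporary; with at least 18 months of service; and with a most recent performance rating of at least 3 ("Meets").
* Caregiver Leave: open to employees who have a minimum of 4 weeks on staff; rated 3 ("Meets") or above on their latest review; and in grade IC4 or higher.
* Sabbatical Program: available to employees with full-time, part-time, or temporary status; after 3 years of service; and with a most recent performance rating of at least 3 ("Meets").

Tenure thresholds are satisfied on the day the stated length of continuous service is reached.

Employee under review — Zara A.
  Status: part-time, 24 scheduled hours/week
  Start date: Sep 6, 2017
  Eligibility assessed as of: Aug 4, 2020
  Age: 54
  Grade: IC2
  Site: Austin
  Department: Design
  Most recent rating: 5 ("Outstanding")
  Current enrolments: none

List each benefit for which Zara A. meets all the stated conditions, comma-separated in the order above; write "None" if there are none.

Service from Sep 6, 2017 to Aug 4, 2020: 1063 days.
Home Office Allowance — status part-time ✗ (requires full-time or seasonal) → not eligible.
Long-Term Disability — service 1063 days ≥ 90 days ✓; age 54 ≥ 21 ✓; dept Design ✗ → not eligible.
Identity Protection Plan — service 1063 days ≥ 9 months (≈270 days) ✓; 24 hrs/wk < 40 ✗ → not eligible.
Transit Subsidy — status part-time ✗ (requires full-time, seasonal, or temporary) → not eligible.
Vision Plan — status part-time ✗ (requires full-time) → not eligible.
Pension Scheme — status part-time ✓; service 1063 days ≥ 18 months (≈540 days) ✓; rating 5 ≥ 3 ✓ → eligible.
Caregiver Leave — service 1063 days ≥ 4 weeks (≈28 days) ✓; rating 5 ≥ 3 ✓; grade IC2 < IC4 ✗ → not eligible.
Sabbatical Program — status part-time ✓; service 1063 days < 3 years (≈1095 days) ✗ → not eligible.

Pension Scheme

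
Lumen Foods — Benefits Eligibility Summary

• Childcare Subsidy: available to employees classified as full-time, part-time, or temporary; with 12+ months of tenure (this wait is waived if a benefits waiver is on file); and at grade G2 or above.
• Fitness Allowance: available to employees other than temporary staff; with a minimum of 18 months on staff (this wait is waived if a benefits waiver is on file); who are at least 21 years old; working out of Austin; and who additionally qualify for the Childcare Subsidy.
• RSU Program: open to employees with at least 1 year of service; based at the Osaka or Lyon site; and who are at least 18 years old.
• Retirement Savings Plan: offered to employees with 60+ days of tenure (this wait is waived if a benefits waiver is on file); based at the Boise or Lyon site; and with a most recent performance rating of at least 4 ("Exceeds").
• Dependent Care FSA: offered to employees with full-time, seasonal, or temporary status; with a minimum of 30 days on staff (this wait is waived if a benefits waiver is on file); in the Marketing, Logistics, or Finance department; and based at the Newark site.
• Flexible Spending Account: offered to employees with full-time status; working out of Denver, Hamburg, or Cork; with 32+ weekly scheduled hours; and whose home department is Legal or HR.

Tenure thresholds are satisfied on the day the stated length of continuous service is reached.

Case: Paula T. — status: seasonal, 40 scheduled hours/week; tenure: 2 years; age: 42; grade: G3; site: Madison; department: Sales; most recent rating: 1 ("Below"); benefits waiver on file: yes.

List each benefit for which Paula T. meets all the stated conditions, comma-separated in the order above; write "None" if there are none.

None

Childcare Subsidy — status seasonal ✗ (requires full-time, part-time, or temporary) → not eligible.
Fitness Allowance — status seasonal ✓ (not excluded); benefits waiver on file ✓; age 42 ≥ 21 ✓; site Madison ✗ (not Austin) → not eligible.
RSU Program — service 2 years ≥ 1 year ✓; site Madison ✗ (not Osaka or Lyon) → not eligible.
Retirement Savings Plan — benefits waiver on file ✓; site Madison ✗ (not Boise or Lyon) → not eligible.
Dependent Care FSA — status seasonal ✓; benefits waiver on file ✓; dept Sales ✗ → not eligible.
Flexible Spending Account — status seasonal ✗ (requires full-time) → not eligible.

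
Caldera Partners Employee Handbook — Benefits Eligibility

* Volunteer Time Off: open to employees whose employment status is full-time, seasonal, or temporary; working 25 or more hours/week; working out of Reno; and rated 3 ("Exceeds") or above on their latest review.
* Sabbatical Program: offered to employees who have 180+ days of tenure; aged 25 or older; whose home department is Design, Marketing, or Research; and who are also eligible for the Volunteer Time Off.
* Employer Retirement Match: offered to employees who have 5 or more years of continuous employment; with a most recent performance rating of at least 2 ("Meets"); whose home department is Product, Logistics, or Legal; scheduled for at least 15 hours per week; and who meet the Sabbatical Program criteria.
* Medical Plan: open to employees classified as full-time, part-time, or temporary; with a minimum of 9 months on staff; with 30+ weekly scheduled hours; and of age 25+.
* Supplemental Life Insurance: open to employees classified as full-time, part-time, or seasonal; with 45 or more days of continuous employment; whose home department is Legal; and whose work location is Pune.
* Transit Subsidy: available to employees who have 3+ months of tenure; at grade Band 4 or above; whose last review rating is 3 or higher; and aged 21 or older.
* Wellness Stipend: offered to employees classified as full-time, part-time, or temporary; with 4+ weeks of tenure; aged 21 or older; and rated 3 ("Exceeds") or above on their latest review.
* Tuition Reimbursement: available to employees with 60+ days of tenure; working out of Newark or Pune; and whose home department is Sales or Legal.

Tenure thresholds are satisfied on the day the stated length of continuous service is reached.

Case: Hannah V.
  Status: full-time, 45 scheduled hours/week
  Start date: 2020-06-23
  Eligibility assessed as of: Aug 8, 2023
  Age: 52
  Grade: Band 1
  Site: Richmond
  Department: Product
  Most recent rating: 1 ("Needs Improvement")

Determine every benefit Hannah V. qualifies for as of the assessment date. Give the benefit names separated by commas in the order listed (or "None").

Service from 2020-06-23 to Aug 8, 2023: 1141 days.
Volunteer Time Off — status full-time ✓; 45 hrs/wk ≥ 25 ✓; site Richmond ✗ (not Reno) → not eligible.
Sabbatical Program — service 1141 days ≥ 180 days ✓; age 52 ≥ 25 ✓; dept Product ✗ → not eligible.
Employer Retirement Match — service 1141 days < 5 years (≈1825 days) ✗ → not eligible.
Medical Plan — status full-time ✓; service 1141 days ≥ 9 months (≈270 days) ✓; 45 hrs/wk ≥ 30 ✓; age 52 ≥ 25 ✓ → eligible.
Supplemental Life Insurance — status full-time ✓; service 1141 days ≥ 45 days ✓; dept Product ✗ → not eligible.
Transit Subsidy — service 1141 days ≥ 3 months (≈90 days) ✓; grade Band 1 < Band 4 ✗ → not eligible.
Wellness Stipend — status full-time ✓; service 1141 days ≥ 4 weeks (≈28 days) ✓; age 52 ≥ 21 ✓; rating 1 < 3 ✗ → not eligible.
Tuition Reimbursement — service 1141 days ≥ 60 days ✓; site Richmond ✗ (not Newark or Pune) → not eligible.

Medical Plan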